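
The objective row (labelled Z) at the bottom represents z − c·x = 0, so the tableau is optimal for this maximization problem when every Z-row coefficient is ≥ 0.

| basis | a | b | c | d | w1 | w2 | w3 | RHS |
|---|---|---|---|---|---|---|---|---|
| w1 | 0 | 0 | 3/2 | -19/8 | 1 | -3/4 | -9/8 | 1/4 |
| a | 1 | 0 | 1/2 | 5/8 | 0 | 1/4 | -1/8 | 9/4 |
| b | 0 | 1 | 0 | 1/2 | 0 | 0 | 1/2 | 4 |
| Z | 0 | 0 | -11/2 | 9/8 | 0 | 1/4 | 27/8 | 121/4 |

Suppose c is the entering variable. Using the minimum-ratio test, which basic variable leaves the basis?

Column c entries and ratios — w1: (1/4)/(3/2) = 1/6; a: (9/4)/(1/2) = 9/2; b: 0 ≤ 0, skip.
Smallest ratio is 1/6 in the row of w1, so w1 leaves.

w1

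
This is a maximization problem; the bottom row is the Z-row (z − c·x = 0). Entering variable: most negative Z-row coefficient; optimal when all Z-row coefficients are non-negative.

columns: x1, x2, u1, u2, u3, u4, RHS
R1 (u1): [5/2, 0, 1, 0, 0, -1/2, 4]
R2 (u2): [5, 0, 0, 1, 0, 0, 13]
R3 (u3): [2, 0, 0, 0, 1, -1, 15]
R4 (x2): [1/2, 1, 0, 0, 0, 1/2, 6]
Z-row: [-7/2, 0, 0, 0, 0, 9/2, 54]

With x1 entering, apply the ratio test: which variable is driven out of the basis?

u1

Column x1 entries and ratios — u1: 4/(5/2) = 8/5; u2: 13/5 = 13/5; u3: 15/2 = 15/2; x2: 6/(1/2) = 12.
Smallest ratio is 8/5 in the row of u1, so u1 leaves.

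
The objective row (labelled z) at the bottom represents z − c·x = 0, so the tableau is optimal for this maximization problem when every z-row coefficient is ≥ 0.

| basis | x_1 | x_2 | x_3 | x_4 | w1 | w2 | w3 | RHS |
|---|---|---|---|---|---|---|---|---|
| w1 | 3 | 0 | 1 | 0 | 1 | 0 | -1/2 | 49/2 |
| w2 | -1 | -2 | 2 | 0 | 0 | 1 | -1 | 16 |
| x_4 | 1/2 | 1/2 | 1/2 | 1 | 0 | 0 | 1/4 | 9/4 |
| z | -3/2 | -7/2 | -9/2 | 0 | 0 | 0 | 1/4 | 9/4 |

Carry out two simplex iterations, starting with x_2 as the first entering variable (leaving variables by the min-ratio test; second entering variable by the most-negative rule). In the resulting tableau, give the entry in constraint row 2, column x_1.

Ratio test on column x_2 — row 1: entry 0 ≤ 0; row 2: entry -2 ≤ 0; row 3: (9/4)/(1/2) = 9/2. Minimum is 9/2 at row 3 (x_4 leaves); pivot element 1/2.
Divide row 3 by 1/2; eliminate column x_2 from the other rows.
Second iteration: most negative z-row entry is -1 in column x_3, so x_3 enters.
Ratio test on column x_3 — row 1: (49/2)/1 = 49/2; row 2: 25/4 = 25/4; row 3: (9/2)/1 = 9/2. Minimum is 9/2 at row 3 (x_2 leaves); pivot element 1.
Divide row 3 by 1; eliminate column x_3 from the other rows.
After both pivots, the entry at constraint row 2, column x_1 is -3.

-3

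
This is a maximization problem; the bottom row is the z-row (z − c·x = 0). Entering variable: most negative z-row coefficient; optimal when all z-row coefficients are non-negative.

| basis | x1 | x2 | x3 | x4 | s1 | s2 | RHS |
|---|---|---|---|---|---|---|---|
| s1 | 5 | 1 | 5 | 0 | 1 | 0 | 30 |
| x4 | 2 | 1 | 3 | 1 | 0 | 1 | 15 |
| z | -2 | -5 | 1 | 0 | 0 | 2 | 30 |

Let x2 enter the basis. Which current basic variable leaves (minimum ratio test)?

x4

Column x2 entries and ratios — s1: 30/1 = 30; x4: 15/1 = 15.
Smallest ratio is 15 in the row of x4, so x4 leaves.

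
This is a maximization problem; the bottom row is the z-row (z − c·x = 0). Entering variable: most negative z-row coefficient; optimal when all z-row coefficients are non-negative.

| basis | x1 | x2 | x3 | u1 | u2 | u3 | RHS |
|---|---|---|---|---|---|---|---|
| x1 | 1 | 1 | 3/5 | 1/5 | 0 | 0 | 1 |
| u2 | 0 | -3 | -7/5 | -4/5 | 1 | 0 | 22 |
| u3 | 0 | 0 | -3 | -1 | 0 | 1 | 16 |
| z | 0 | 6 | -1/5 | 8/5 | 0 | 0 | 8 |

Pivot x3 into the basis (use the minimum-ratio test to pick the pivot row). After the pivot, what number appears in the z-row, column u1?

5/3

Ratio test on column x3 — row 1: 1/(3/5) = 5/3; row 2: entry -7/5 ≤ 0; row 3: entry -3 ≤ 0. Minimum is 5/3 at row 1 (x1 leaves); pivot element 3/5.
Divide row 1 by 3/5; eliminate column x3 from the other rows.
z-row update in column u1: 8/5 − (-1/5)·(1/3) = 5/3.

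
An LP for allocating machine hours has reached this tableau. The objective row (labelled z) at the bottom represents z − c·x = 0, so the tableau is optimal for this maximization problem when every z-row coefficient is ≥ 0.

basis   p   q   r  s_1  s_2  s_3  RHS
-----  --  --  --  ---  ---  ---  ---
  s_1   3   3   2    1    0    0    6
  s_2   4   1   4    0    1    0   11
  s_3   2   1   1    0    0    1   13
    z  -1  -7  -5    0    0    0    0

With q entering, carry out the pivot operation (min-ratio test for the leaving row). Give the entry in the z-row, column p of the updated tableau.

6

Ratio test on column q — row 1: 6/3 = 2; row 2: 11/1 = 11; row 3: 13/1 = 13. Minimum is 2 at row 1 (s_1 leaves); pivot element 3.
Divide row 1 by 3; eliminate column q from the other rows.
z-row update in column p: -1 − (-7)·1 = 6.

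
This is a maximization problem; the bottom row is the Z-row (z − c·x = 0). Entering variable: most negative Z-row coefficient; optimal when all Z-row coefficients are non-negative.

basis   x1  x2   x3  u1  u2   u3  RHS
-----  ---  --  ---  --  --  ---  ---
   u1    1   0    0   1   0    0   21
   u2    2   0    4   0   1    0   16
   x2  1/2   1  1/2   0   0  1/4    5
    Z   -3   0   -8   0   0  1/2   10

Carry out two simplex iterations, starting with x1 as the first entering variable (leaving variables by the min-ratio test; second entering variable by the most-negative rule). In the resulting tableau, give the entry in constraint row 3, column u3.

Ratio test on column x1 — row 1: 21/1 = 21; row 2: 16/2 = 8; row 3: 5/(1/2) = 10. Minimum is 8 at row 2 (u2 leaves); pivot element 2.
Divide row 2 by 2; eliminate column x1 from the other rows.
Second iteration: most negative Z-row entry is -2 in column x3, so x3 enters.
Ratio test on column x3 — row 1: entry -2 ≤ 0; row 2: 8/2 = 4; row 3: entry -1/2 ≤ 0. Minimum is 4 at row 2 (x1 leaves); pivot element 2.
Divide row 2 by 2; eliminate column x3 from the other rows.
After both pivots, the entry at constraint row 3, column u3 is 1/4.

1/4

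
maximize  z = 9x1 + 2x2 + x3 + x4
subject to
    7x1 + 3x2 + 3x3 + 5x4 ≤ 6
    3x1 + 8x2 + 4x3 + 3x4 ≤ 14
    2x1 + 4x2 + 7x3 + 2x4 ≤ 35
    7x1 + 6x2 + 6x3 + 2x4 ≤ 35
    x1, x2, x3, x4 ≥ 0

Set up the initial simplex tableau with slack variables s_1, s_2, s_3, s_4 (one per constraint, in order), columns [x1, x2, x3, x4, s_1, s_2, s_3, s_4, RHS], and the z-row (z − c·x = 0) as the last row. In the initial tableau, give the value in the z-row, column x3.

-1

The z-row carries the negated objective coefficients: the x3 entry is -1.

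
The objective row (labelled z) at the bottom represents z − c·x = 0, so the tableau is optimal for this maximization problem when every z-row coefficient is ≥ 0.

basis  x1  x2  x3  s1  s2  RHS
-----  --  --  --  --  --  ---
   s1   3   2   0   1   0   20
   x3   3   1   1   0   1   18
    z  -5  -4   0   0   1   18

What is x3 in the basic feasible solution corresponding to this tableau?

x3 is basic (row 2); its value is the RHS of that row, 18.

18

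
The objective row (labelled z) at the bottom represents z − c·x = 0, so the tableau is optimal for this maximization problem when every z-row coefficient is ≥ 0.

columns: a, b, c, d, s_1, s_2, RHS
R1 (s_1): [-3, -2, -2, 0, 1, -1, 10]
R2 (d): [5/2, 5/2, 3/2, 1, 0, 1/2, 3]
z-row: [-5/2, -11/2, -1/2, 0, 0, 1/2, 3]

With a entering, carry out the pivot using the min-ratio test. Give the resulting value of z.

6

Ratio test on column a — row 1: entry -3 ≤ 0; row 2: 3/(5/2) = 6/5. Minimum is 6/5 at row 2 (d leaves); pivot element 5/2.
Pivot on row 2; the z-row RHS becomes 3 − (-5/2)·(6/5) = 6.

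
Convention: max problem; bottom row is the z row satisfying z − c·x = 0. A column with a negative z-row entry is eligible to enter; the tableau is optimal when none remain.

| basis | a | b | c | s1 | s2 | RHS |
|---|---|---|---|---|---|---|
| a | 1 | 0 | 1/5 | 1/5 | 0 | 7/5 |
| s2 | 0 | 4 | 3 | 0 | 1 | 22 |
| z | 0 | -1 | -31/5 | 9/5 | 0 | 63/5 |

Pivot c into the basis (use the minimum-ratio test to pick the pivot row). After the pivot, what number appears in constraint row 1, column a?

5

Ratio test on column c — row 1: (7/5)/(1/5) = 7; row 2: 22/3 = 22/3. Minimum is 7 at row 1 (a leaves); pivot element 1/5.
Divide row 1 by 1/5; eliminate column c from the other rows.
In the new row 1, the a entry is the old entry divided by the pivot: 1/(1/5) = 5.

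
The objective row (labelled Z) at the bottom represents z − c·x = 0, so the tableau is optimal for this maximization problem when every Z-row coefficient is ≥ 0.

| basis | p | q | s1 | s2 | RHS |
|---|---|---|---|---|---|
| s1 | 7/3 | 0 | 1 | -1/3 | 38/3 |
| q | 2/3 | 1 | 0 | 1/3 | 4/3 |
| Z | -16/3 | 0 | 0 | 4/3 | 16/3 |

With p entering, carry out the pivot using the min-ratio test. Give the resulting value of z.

Ratio test on column p — row 1: (38/3)/(7/3) = 38/7; row 2: (4/3)/(2/3) = 2. Minimum is 2 at row 2 (q leaves); pivot element 2/3.
Pivot on row 2; the Z-row RHS becomes 16/3 − (-16/3)·2 = 16.

16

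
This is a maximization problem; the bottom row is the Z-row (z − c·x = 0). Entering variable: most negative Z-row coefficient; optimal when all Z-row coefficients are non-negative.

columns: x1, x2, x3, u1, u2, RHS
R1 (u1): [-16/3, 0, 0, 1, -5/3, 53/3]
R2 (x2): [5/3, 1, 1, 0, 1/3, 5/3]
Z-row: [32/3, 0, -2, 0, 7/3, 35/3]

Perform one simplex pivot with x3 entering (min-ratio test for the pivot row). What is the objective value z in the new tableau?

15

Ratio test on column x3 — row 1: entry 0 ≤ 0; row 2: (5/3)/1 = 5/3. Minimum is 5/3 at row 2 (x2 leaves); pivot element 1.
Pivot on row 2; the Z-row RHS becomes 35/3 − (-2)·(5/3) = 15.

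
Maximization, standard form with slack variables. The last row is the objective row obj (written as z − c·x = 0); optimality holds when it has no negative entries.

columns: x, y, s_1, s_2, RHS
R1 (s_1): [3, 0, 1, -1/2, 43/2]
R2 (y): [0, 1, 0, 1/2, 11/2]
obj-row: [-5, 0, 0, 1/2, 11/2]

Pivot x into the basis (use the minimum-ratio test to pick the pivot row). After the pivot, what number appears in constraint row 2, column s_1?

Ratio test on column x — row 1: (43/2)/3 = 43/6; row 2: entry 0 ≤ 0. Minimum is 43/6 at row 1 (s_1 leaves); pivot element 3.
Divide row 1 by 3; eliminate column x from the other rows.
Row 2 update in column s_1: 0 − 0·(1/3) = 0.

0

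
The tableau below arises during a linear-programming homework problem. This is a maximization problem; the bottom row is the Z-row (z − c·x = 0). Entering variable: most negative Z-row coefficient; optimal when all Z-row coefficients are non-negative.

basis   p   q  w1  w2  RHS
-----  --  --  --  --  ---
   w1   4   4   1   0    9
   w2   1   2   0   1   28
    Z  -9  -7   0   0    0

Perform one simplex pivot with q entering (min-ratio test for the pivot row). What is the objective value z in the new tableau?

63/4

Ratio test on column q — row 1: 9/4 = 9/4; row 2: 28/2 = 14. Minimum is 9/4 at row 1 (w1 leaves); pivot element 4.
Pivot on row 1; the Z-row RHS becomes 0 − (-7)·(9/4) = 63/4.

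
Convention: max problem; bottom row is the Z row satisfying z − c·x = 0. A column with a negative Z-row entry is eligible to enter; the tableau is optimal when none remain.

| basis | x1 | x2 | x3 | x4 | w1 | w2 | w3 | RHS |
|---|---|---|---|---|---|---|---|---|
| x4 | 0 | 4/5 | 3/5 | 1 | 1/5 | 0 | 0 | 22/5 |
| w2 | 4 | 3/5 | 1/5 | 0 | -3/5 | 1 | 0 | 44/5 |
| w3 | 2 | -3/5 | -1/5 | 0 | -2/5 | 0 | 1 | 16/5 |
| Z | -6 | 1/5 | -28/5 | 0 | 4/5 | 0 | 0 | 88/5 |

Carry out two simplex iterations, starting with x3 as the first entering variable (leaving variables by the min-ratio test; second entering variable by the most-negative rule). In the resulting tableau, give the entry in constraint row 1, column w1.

1/3

Ratio test on column x3 — row 1: (22/5)/(3/5) = 22/3; row 2: (44/5)/(1/5) = 44; row 3: entry -1/5 ≤ 0. Minimum is 22/3 at row 1 (x4 leaves); pivot element 3/5.
Divide row 1 by 3/5; eliminate column x3 from the other rows.
Second iteration: most negative Z-row entry is -6 in column x1, so x1 enters.
Ratio test on column x1 — row 1: entry 0 ≤ 0; row 2: (22/3)/4 = 11/6; row 3: (14/3)/2 = 7/3. Minimum is 11/6 at row 2 (w2 leaves); pivot element 4.
Divide row 2 by 4; eliminate column x1 from the other rows.
After both pivots, the entry at constraint row 1, column w1 is 1/3.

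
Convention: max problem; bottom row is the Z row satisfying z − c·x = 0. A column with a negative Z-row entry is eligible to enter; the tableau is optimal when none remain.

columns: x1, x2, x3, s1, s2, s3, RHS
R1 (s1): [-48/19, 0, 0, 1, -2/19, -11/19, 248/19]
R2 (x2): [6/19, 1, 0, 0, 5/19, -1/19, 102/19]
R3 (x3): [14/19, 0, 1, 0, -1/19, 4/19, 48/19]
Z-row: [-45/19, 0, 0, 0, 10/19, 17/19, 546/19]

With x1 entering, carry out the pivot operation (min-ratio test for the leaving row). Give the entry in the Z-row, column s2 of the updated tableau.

Ratio test on column x1 — row 1: entry -48/19 ≤ 0; row 2: (102/19)/(6/19) = 17; row 3: (48/19)/(14/19) = 24/7. Minimum is 24/7 at row 3 (x3 leaves); pivot element 14/19.
Divide row 3 by 14/19; eliminate column x1 from the other rows.
Z-row update in column s2: 10/19 − (-45/19)·(-1/14) = 5/14.

5/14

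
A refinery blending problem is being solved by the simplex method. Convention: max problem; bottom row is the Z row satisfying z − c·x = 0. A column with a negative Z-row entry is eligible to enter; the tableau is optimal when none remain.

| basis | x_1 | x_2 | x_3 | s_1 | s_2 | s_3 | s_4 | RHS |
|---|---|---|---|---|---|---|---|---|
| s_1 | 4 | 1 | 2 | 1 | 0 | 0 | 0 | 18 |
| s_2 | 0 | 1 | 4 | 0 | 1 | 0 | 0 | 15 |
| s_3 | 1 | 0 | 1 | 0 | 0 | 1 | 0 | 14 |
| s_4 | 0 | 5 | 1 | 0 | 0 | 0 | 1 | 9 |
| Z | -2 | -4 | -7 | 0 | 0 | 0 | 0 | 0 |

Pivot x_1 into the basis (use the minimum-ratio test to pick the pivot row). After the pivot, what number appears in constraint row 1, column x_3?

1/2

Ratio test on column x_1 — row 1: 18/4 = 9/2; row 2: entry 0 ≤ 0; row 3: 14/1 = 14; row 4: entry 0 ≤ 0. Minimum is 9/2 at row 1 (s_1 leaves); pivot element 4.
Divide row 1 by 4; eliminate column x_1 from the other rows.
In the new row 1, the x_3 entry is the old entry divided by the pivot: 2/4 = 1/2.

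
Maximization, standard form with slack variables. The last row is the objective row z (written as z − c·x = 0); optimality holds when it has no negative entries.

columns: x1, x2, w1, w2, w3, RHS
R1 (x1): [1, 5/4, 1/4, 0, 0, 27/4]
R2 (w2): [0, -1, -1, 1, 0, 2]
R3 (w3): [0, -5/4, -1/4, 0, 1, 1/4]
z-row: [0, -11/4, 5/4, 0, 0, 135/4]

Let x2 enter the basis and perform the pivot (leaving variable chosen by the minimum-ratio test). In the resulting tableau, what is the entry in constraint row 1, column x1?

Ratio test on column x2 — row 1: (27/4)/(5/4) = 27/5; row 2: entry -1 ≤ 0; row 3: entry -5/4 ≤ 0. Minimum is 27/5 at row 1 (x1 leaves); pivot element 5/4.
Divide row 1 by 5/4; eliminate column x2 from the other rows.
In the new row 1, the x1 entry is the old entry divided by the pivot: 1/(5/4) = 4/5.

4/5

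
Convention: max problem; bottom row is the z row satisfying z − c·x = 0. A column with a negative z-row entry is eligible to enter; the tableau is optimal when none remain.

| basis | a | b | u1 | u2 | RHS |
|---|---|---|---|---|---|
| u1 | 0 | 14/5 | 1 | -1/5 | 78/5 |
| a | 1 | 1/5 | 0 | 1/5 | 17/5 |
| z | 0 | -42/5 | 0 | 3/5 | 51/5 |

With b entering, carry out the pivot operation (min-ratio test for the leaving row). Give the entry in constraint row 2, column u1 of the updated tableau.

-1/14

Ratio test on column b — row 1: (78/5)/(14/5) = 39/7; row 2: (17/5)/(1/5) = 17. Minimum is 39/7 at row 1 (u1 leaves); pivot element 14/5.
Divide row 1 by 14/5; eliminate column b from the other rows.
Row 2 update in column u1: 0 − (1/5)·(5/14) = -1/14.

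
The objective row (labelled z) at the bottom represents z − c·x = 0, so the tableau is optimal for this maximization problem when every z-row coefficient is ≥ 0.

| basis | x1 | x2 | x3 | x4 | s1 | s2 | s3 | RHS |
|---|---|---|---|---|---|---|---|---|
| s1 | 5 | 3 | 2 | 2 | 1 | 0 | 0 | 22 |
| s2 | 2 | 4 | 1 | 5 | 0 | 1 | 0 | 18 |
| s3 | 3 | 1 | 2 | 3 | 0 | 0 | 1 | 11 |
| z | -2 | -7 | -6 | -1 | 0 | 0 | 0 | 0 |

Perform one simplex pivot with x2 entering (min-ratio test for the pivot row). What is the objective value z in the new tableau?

Ratio test on column x2 — row 1: 22/3 = 22/3; row 2: 18/4 = 9/2; row 3: 11/1 = 11. Minimum is 9/2 at row 2 (s2 leaves); pivot element 4.
Pivot on row 2; the z-row RHS becomes 0 − (-7)·(9/2) = 63/2.

63/2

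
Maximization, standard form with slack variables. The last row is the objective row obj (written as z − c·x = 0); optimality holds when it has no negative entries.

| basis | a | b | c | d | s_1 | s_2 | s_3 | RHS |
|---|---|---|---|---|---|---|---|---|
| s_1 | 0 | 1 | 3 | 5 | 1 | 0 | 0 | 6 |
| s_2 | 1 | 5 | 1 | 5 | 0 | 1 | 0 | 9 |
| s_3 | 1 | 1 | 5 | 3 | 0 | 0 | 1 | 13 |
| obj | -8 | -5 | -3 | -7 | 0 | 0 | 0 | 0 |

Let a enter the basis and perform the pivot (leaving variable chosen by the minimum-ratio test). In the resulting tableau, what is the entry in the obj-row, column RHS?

72

Ratio test on column a — row 1: entry 0 ≤ 0; row 2: 9/1 = 9; row 3: 13/1 = 13. Minimum is 9 at row 2 (s_2 leaves); pivot element 1.
Divide row 2 by 1; eliminate column a from the other rows.
obj-row update in column RHS: 0 − (-8)·9 = 72.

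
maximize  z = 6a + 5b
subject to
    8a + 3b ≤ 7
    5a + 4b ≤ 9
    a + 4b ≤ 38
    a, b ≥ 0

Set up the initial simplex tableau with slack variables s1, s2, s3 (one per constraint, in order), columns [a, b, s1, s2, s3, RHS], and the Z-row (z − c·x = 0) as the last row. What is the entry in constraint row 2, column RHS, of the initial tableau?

9

The RHS of constraint 2 is b_2 = 9.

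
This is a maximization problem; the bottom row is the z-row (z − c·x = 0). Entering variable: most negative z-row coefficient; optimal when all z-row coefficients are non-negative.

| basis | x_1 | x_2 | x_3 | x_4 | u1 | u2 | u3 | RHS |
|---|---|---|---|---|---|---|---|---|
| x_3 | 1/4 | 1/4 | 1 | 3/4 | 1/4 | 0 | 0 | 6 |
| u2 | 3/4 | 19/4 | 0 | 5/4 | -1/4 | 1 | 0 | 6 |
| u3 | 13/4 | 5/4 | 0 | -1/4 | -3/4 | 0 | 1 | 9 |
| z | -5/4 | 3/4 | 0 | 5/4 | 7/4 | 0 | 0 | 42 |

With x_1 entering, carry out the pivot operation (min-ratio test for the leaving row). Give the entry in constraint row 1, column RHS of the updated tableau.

69/13

Ratio test on column x_1 — row 1: 6/(1/4) = 24; row 2: 6/(3/4) = 8; row 3: 9/(13/4) = 36/13. Minimum is 36/13 at row 3 (u3 leaves); pivot element 13/4.
Divide row 3 by 13/4; eliminate column x_1 from the other rows.
Row 1 update in column RHS: 6 − (1/4)·(36/13) = 69/13.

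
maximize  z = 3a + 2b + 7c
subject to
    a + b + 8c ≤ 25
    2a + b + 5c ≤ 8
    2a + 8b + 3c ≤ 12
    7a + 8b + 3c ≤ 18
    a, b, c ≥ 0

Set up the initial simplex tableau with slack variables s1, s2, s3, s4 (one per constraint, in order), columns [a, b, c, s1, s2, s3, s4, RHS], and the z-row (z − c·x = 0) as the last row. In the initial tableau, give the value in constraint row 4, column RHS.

18

The RHS of constraint 4 is b_4 = 18.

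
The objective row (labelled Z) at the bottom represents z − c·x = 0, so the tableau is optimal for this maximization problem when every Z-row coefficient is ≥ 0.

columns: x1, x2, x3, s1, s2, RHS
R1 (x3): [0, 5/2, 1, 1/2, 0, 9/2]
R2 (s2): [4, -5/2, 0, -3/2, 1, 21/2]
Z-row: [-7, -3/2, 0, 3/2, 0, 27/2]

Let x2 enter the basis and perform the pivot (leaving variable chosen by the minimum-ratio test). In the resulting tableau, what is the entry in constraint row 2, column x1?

Ratio test on column x2 — row 1: (9/2)/(5/2) = 9/5; row 2: entry -5/2 ≤ 0. Minimum is 9/5 at row 1 (x3 leaves); pivot element 5/2.
Divide row 1 by 5/2; eliminate column x2 from the other rows.
Row 2 update in column x1: 4 − (-5/2)·0 = 4.

4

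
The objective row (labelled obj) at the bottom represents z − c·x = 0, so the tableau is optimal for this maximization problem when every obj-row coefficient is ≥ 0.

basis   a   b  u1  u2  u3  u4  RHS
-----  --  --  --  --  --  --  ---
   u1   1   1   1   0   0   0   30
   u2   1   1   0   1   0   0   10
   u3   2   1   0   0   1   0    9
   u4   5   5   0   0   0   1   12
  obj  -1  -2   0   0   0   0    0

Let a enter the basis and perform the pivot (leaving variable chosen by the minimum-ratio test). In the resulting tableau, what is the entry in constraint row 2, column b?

0

Ratio test on column a — row 1: 30/1 = 30; row 2: 10/1 = 10; row 3: 9/2 = 9/2; row 4: 12/5 = 12/5. Minimum is 12/5 at row 4 (u4 leaves); pivot element 5.
Divide row 4 by 5; eliminate column a from the other rows.
Row 2 update in column b: 1 − 1·1 = 0.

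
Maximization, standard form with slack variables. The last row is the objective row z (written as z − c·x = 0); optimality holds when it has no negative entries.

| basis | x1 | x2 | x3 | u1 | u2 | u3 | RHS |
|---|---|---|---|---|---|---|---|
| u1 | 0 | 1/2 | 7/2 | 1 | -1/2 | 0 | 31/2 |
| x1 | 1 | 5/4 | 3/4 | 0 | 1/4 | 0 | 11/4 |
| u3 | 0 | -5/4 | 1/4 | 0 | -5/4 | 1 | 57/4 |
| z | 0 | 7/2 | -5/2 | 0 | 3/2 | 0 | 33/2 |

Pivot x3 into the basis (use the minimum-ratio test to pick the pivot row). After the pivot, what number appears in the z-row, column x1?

10/3

Ratio test on column x3 — row 1: (31/2)/(7/2) = 31/7; row 2: (11/4)/(3/4) = 11/3; row 3: (57/4)/(1/4) = 57. Minimum is 11/3 at row 2 (x1 leaves); pivot element 3/4.
Divide row 2 by 3/4; eliminate column x3 from the other rows.
z-row update in column x1: 0 − (-5/2)·(4/3) = 10/3.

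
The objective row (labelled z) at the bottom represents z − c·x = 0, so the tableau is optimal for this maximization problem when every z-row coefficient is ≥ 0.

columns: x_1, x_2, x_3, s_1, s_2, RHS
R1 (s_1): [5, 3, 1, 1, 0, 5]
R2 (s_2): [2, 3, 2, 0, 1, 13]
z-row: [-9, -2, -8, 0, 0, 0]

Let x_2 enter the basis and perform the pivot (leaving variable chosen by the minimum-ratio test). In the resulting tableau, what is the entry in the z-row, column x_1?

Ratio test on column x_2 — row 1: 5/3 = 5/3; row 2: 13/3 = 13/3. Minimum is 5/3 at row 1 (s_1 leaves); pivot element 3.
Divide row 1 by 3; eliminate column x_2 from the other rows.
z-row update in column x_1: -9 − (-2)·(5/3) = -17/3.

-17/3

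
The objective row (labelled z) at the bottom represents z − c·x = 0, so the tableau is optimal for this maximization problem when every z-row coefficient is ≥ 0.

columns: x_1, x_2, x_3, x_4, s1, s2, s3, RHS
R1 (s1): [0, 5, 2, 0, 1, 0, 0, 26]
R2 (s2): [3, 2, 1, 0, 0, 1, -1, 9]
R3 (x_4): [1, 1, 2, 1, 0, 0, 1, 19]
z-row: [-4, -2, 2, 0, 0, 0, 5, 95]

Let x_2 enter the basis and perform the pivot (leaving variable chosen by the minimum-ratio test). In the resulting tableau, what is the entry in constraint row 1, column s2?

-5/2

Ratio test on column x_2 — row 1: 26/5 = 26/5; row 2: 9/2 = 9/2; row 3: 19/1 = 19. Minimum is 9/2 at row 2 (s2 leaves); pivot element 2.
Divide row 2 by 2; eliminate column x_2 from the other rows.
Row 1 update in column s2: 0 − 5·(1/2) = -5/2.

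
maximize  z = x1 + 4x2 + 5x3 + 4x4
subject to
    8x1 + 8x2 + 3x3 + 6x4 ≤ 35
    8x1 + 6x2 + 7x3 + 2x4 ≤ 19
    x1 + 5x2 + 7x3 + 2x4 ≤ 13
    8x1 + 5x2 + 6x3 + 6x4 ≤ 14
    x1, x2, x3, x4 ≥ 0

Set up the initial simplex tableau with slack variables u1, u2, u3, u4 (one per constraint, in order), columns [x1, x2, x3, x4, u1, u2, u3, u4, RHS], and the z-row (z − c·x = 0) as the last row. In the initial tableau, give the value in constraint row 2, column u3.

Slack u3 belongs to constraint 3; its column is the unit vector e_3, so the entry in row 2 is 0.

0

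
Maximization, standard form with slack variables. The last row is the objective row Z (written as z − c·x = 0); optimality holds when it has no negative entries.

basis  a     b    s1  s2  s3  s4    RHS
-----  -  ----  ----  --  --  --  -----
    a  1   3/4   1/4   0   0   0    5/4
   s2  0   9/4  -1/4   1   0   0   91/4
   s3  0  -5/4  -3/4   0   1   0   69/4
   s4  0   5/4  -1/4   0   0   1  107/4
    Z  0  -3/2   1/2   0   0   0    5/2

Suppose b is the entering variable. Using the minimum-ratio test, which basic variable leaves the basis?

a

Column b entries and ratios — a: (5/4)/(3/4) = 5/3; s2: (91/4)/(9/4) = 91/9; s3: -5/4 ≤ 0, skip; s4: (107/4)/(5/4) = 107/5.
Smallest ratio is 5/3 in the row of a, so a leaves.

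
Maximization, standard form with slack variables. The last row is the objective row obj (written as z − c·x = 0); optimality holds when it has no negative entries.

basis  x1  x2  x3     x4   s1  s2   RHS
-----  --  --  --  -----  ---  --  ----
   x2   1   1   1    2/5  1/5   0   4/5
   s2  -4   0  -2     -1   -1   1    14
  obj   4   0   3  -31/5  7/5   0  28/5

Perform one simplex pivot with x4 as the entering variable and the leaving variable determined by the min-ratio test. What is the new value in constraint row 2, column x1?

Ratio test on column x4 — row 1: (4/5)/(2/5) = 2; row 2: entry -1 ≤ 0. Minimum is 2 at row 1 (x2 leaves); pivot element 2/5.
Divide row 1 by 2/5; eliminate column x4 from the other rows.
Row 2 update in column x1: -4 − (-1)·(5/2) = -3/2.

-3/2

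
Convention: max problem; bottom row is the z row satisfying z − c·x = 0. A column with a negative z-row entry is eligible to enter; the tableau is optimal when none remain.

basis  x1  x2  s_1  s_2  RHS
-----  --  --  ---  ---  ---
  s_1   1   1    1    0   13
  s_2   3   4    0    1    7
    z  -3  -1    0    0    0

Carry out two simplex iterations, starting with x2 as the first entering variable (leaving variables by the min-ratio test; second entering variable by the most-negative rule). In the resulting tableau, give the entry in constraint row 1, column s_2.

-1/3

Ratio test on column x2 — row 1: 13/1 = 13; row 2: 7/4 = 7/4. Minimum is 7/4 at row 2 (s_2 leaves); pivot element 4.
Divide row 2 by 4; eliminate column x2 from the other rows.
Second iteration: most negative z-row entry is -9/4 in column x1, so x1 enters.
Ratio test on column x1 — row 1: (45/4)/(1/4) = 45; row 2: (7/4)/(3/4) = 7/3. Minimum is 7/3 at row 2 (x2 leaves); pivot element 3/4.
Divide row 2 by 3/4; eliminate column x1 from the other rows.
After both pivots, the entry at constraint row 1, column s_2 is -1/3.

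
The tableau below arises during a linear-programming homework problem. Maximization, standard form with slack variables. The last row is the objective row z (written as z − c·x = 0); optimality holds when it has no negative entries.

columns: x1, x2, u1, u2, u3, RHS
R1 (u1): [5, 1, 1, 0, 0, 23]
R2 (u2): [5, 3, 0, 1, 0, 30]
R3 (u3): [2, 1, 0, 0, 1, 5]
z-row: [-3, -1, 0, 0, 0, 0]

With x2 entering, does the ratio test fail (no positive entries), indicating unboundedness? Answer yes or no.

Column x2 has positive entries in row(s) 1, 2, 3, so the ratio test bounds it — not unbounded.

no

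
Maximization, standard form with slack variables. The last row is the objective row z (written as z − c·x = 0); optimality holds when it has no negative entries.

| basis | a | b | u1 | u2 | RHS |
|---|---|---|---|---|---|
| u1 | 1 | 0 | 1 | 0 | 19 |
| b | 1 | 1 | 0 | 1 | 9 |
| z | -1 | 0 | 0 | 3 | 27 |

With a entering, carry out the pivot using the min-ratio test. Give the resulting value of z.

36

Ratio test on column a — row 1: 19/1 = 19; row 2: 9/1 = 9. Minimum is 9 at row 2 (b leaves); pivot element 1.
Pivot on row 2; the z-row RHS becomes 27 − (-1)·9 = 36.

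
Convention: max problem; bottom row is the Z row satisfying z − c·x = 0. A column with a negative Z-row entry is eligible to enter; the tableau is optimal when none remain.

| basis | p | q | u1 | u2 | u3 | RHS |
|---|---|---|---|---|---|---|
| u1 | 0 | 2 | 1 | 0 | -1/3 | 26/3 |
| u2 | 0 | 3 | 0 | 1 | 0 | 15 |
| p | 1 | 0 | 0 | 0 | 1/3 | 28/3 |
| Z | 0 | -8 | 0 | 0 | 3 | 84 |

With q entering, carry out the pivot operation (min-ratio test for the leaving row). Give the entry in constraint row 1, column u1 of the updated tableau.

Ratio test on column q — row 1: (26/3)/2 = 13/3; row 2: 15/3 = 5; row 3: entry 0 ≤ 0. Minimum is 13/3 at row 1 (u1 leaves); pivot element 2.
Divide row 1 by 2; eliminate column q from the other rows.
In the new row 1, the u1 entry is the old entry divided by the pivot: 1/2 = 1/2.

1/2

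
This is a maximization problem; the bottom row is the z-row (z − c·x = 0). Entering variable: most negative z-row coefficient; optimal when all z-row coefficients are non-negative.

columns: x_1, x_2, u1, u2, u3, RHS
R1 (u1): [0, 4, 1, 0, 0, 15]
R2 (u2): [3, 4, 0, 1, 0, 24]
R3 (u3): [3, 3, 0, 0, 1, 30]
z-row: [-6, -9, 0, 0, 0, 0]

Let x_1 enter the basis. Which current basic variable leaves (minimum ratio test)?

u2

Column x_1 entries and ratios — u1: 0 ≤ 0, skip; u2: 24/3 = 8; u3: 30/3 = 10.
Smallest ratio is 8 in the row of u2, so u2 leaves.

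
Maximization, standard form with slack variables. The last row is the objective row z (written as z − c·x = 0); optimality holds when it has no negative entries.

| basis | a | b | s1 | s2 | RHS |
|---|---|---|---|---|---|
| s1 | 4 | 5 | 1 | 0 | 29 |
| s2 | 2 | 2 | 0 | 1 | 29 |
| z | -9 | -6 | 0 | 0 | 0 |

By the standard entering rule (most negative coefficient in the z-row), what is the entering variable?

a

Negative z-row entries: a: -9, b: -6.
The most negative is -9 in column a, so a enters.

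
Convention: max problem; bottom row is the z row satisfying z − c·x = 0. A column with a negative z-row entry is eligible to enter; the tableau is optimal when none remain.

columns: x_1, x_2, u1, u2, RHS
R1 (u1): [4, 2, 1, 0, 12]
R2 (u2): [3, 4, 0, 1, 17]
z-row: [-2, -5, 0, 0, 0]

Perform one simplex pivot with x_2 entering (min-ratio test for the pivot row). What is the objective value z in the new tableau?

Ratio test on column x_2 — row 1: 12/2 = 6; row 2: 17/4 = 17/4. Minimum is 17/4 at row 2 (u2 leaves); pivot element 4.
Pivot on row 2; the z-row RHS becomes 0 − (-5)·(17/4) = 85/4.

85/4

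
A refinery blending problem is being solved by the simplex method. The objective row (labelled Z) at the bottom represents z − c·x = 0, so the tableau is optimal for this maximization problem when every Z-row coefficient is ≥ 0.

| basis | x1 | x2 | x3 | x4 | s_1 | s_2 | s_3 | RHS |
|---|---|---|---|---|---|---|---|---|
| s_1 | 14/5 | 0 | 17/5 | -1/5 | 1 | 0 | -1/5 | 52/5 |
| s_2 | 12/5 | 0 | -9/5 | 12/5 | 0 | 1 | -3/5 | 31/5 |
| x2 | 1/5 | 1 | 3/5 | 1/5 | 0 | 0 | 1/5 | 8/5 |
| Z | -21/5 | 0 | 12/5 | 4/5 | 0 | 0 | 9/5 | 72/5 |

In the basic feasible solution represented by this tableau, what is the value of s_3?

s_3 is not in the basis, so in the current basic feasible solution s_3 = 0.

0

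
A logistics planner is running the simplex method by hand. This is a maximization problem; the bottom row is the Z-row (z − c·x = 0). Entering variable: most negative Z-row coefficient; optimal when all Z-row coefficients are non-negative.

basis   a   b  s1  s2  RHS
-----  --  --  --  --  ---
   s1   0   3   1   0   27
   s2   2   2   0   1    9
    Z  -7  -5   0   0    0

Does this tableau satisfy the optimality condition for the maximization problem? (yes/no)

no

The Z-row has a negative entry -7 in column a, so it is not optimal.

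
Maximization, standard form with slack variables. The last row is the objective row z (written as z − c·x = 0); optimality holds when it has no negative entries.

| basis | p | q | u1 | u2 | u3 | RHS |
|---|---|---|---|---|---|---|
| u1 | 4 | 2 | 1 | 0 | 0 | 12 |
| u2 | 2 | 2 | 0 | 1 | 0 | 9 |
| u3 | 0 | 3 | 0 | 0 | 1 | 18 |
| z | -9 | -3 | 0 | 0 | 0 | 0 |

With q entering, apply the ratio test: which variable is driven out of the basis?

u2

Column q entries and ratios — u1: 12/2 = 6; u2: 9/2 = 9/2; u3: 18/3 = 6.
Smallest ratio is 9/2 in the row of u2, so u2 leaves.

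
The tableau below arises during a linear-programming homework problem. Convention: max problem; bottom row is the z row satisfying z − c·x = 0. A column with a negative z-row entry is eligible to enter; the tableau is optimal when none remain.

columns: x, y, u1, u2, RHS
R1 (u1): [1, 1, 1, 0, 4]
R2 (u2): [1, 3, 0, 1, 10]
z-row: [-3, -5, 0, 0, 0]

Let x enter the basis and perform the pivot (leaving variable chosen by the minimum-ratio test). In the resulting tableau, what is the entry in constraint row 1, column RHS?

4

Ratio test on column x — row 1: 4/1 = 4; row 2: 10/1 = 10. Minimum is 4 at row 1 (u1 leaves); pivot element 1.
Divide row 1 by 1; eliminate column x from the other rows.
In the new row 1, the RHS entry is the old entry divided by the pivot: 4/1 = 4.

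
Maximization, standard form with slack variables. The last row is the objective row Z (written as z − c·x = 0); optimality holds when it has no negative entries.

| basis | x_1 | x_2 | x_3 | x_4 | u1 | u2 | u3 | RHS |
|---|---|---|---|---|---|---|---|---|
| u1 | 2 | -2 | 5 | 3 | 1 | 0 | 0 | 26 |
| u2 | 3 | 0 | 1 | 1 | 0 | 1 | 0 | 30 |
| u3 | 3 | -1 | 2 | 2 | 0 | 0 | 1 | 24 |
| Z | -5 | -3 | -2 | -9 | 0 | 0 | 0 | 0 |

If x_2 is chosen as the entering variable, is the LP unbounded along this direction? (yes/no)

Every constraint-row entry in column x_2 is ≤ 0, so increasing x_2 is unbounded.

yes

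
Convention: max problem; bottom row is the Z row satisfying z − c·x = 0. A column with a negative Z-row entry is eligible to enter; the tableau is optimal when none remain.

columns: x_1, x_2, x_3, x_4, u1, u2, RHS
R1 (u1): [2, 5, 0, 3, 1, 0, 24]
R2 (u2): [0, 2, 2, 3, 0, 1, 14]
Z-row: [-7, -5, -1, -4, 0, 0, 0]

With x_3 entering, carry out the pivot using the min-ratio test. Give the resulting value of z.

7

Ratio test on column x_3 — row 1: entry 0 ≤ 0; row 2: 14/2 = 7. Minimum is 7 at row 2 (u2 leaves); pivot element 2.
Pivot on row 2; the Z-row RHS becomes 0 − (-1)·7 = 7.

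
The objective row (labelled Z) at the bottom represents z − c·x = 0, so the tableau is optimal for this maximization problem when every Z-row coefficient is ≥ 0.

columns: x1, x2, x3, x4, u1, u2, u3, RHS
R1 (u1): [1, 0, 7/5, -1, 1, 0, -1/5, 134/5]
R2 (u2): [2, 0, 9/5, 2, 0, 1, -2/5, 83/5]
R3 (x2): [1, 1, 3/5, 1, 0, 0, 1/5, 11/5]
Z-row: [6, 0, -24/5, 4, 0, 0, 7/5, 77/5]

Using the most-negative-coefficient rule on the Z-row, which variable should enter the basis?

x3

Negative Z-row entries: x3: -24/5.
The most negative is -24/5 in column x3, so x3 enters.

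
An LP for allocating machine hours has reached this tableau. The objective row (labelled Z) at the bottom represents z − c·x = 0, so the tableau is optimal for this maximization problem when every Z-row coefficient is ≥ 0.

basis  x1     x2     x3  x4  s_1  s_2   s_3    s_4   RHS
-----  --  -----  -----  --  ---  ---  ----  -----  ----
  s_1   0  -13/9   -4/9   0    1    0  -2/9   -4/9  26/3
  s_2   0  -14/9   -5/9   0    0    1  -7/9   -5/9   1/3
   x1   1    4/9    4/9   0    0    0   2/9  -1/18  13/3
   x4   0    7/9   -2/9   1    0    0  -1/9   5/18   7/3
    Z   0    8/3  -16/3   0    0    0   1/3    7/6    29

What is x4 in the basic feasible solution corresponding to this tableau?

7/3

x4 is basic (row 4); its value is the RHS of that row, 7/3.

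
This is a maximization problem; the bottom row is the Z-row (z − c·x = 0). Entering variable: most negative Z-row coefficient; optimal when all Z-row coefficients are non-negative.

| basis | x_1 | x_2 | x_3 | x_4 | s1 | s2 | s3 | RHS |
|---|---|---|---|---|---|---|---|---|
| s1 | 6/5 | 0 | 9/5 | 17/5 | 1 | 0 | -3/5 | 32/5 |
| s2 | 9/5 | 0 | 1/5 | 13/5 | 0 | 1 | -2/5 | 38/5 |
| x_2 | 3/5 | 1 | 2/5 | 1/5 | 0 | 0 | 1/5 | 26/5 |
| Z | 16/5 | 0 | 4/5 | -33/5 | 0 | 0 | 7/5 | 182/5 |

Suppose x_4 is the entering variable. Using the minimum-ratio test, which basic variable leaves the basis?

Column x_4 entries and ratios — s1: (32/5)/(17/5) = 32/17; s2: (38/5)/(13/5) = 38/13; x_2: (26/5)/(1/5) = 26.
Smallest ratio is 32/17 in the row of s1, so s1 leaves.

s1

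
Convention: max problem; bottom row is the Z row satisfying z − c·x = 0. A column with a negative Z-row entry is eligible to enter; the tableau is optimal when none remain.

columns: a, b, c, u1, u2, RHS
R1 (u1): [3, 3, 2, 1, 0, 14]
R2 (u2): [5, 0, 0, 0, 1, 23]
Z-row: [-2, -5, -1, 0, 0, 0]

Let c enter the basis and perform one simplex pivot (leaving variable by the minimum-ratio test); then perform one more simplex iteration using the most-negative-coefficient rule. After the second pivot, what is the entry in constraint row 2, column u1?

0

Ratio test on column c — row 1: 14/2 = 7; row 2: entry 0 ≤ 0. Minimum is 7 at row 1 (u1 leaves); pivot element 2.
Divide row 1 by 2; eliminate column c from the other rows.
Second iteration: most negative Z-row entry is -7/2 in column b, so b enters.
Ratio test on column b — row 1: 7/(3/2) = 14/3; row 2: entry 0 ≤ 0. Minimum is 14/3 at row 1 (c leaves); pivot element 3/2.
Divide row 1 by 3/2; eliminate column b from the other rows.
After both pivots, the entry at constraint row 2, column u1 is 0.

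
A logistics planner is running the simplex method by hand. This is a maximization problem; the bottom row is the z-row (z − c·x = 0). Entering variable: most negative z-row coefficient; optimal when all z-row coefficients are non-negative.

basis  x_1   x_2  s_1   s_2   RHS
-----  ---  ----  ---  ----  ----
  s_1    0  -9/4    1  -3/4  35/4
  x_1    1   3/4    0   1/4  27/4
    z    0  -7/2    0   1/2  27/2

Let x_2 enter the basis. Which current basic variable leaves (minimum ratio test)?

x_1

Column x_2 entries and ratios — s_1: -9/4 ≤ 0, skip; x_1: (27/4)/(3/4) = 9.
Smallest ratio is 9 in the row of x_1, so x_1 leaves.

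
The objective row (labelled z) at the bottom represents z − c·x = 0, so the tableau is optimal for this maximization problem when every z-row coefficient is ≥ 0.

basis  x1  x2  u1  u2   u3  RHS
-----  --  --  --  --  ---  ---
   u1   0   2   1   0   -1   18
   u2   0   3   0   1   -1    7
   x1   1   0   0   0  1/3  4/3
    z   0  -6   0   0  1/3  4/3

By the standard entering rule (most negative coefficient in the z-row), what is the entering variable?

x2

Negative z-row entries: x2: -6.
The most negative is -6 in column x2, so x2 enters.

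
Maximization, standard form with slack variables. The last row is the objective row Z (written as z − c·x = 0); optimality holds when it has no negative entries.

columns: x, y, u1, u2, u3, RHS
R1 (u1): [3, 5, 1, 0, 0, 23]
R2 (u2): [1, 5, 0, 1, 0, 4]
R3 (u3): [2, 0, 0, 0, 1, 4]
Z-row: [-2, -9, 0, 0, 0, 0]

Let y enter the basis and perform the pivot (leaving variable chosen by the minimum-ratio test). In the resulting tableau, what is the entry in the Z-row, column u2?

Ratio test on column y — row 1: 23/5 = 23/5; row 2: 4/5 = 4/5; row 3: entry 0 ≤ 0. Minimum is 4/5 at row 2 (u2 leaves); pivot element 5.
Divide row 2 by 5; eliminate column y from the other rows.
Z-row update in column u2: 0 − (-9)·(1/5) = 9/5.

9/5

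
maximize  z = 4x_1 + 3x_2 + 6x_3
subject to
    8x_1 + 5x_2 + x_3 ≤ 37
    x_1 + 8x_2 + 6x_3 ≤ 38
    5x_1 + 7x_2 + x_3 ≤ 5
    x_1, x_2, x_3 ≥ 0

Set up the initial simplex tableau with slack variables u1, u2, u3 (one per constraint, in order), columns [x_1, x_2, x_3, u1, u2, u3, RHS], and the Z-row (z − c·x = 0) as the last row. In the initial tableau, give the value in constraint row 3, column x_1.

5

Constraint 3 has coefficient 5 on x_1.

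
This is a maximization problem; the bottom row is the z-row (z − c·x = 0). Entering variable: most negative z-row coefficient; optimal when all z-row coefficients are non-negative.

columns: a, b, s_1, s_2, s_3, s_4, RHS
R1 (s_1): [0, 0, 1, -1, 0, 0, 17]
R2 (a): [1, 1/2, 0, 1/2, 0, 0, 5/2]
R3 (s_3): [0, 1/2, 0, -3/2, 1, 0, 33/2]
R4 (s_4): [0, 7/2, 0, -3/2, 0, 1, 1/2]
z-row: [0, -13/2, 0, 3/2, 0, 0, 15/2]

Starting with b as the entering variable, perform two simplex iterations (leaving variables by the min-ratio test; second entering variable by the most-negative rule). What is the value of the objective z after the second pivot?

Ratio test on column b — row 1: entry 0 ≤ 0; row 2: (5/2)/(1/2) = 5; row 3: (33/2)/(1/2) = 33; row 4: (1/2)/(7/2) = 1/7. Minimum is 1/7 at row 4 (s_4 leaves); pivot element 7/2.
Pivot on row 4; the z-row RHS becomes 15/2 − (-13/2)·(1/7) = 59/7.
Next entering variable (most negative z-row entry -9/7): s_2.
Ratio test on column s_2 — row 1: entry -1 ≤ 0; row 2: (17/7)/(5/7) = 17/5; row 3: entry -9/7 ≤ 0; row 4: entry -3/7 ≤ 0. Minimum is 17/5 at row 2 (a leaves); pivot element 5/7.
After the second pivot the z-row RHS is 59/7 − (-9/7)·(17/5) = 64/5.

64/5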